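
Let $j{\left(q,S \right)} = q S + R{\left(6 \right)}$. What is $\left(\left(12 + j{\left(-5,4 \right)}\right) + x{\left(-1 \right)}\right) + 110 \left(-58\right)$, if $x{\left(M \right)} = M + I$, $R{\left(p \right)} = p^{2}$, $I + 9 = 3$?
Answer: $-6359$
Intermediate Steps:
$I = -6$ ($I = -9 + 3 = -6$)
$x{\left(M \right)} = -6 + M$ ($x{\left(M \right)} = M - 6 = -6 + M$)
$j{\left(q,S \right)} = 36 + S q$ ($j{\left(q,S \right)} = q S + 6^{2} = S q + 36 = 36 + S q$)
$\left(\left(12 + j{\left(-5,4 \right)}\right) + x{\left(-1 \right)}\right) + 110 \left(-58\right) = \left(\left(12 + \left(36 + 4 \left(-5\right)\right)\right) - 7\right) + 110 \left(-58\right) = \left(\left(12 + \left(36 - 20\right)\right) - 7\right) - 6380 = \left(\left(12 + 16\right) - 7\right) - 6380 = \left(28 - 7\right) - 6380 = 21 - 6380 = -6359$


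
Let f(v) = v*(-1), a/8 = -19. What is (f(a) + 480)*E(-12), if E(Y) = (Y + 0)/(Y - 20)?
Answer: 237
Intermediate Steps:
a = -152 (a = 8*(-19) = -152)
E(Y) = Y/(-20 + Y)
f(v) = -v
(f(a) + 480)*E(-12) = (-1*(-152) + 480)*(-12/(-20 - 12)) = (152 + 480)*(-12/(-32)) = 632*(-12*(-1/32)) = 632*(3/8) = 237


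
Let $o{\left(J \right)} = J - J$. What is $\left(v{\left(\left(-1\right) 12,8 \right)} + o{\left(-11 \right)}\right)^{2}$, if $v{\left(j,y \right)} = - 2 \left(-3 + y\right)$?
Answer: $100$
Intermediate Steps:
$o{\left(J \right)} = 0$
$v{\left(j,y \right)} = 6 - 2 y$
$\left(v{\left(\left(-1\right) 12,8 \right)} + o{\left(-11 \right)}\right)^{2} = \left(\left(6 - 16\right) + 0\right)^{2} = \left(-10 + 0\right)^{2} = \left(-10\right)^{2} = 100$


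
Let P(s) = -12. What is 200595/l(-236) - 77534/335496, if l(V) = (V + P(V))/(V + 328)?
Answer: -386969417467/5200188 ≈ -74415.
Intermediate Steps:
l(V) = (-12 + V)/(328 + V) (l(V) = (V - 12)/(V + 328) = (-12 + V)/(328 + V))
200595/l(-236) - 77534/335496 = 200595/(((-12 - 236)/(328 - 236))) - 77534/335496 = 200595/((-248/92)) - 77534*1/335496 = 200595/(((1/92)*(-248))) - 38767/167748 = 200595/(-62/23) - 38767/167748 = 200595*(-23/62) - 38767/167748 = -4613685/62 - 38767/167748 = -386969417467/5200188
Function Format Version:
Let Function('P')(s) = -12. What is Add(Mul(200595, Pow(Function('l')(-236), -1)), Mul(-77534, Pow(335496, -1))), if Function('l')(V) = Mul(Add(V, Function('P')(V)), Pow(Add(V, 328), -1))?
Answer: Rational(-386969417467, 5200188) ≈ -74415.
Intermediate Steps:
Function('l')(V) = Mul(Pow(Add(328, V), -1), Add(-12, V)) (Function('l')(V) = Mul(Add(V, -12), Pow(Add(V, 328), -1)) = Mul(Add(-12, V), Pow(Add(328, V), -1)) = Mul(Pow(Add(328, V), -1), Add(-12, V)))
Add(Mul(200595, Pow(Function('l')(-236), -1)), Mul(-77534, Pow(335496, -1))) = Add(Mul(200595, Pow(Mul(Pow(Add(328, -236), -1), Add(-12, -236)), -1)), Mul(-77534, Pow(335496, -1))) = Add(Mul(200595, Pow(Mul(Pow(92, -1), -248), -1)), Mul(-77534, Rational(1, 335496))) = Add(Mul(200595, Pow(Mul(Rational(1, 92), -248), -1)), Rational(-38767, 167748)) = Add(Mul(200595, Pow(Rational(-62, 23), -1)), Rational(-38767, 167748)) = Add(Mul(200595, Rational(-23, 62)), Rational(-38767, 167748)) = Add(Rational(-4613685, 62), Rational(-38767, 167748)) = Rational(-386969417467, 5200188)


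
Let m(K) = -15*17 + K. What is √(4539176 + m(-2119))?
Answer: √4536802 ≈ 2130.0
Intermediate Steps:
m(K) = -255 + K
√(4539176 + m(-2119)) = √(4539176 + (-255 - 2119)) = √(4539176 - 2374) = √4536802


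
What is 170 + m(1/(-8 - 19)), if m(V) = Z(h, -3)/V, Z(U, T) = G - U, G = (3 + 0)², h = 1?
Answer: -46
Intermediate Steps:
G = 9 (G = 3² = 9)
Z(U, T) = 9 - U
m(V) = 8/V (m(V) = (9 - 1*1)/V = (9 - 1)/V = 8/V)
170 + m(1/(-8 - 19)) = 170 + 8/(1/(-8 - 19)) = 170 + 8/(1/(-27)) = 170 + 8/(-1/27) = 170 + 8*(-27) = 170 - 216 = -46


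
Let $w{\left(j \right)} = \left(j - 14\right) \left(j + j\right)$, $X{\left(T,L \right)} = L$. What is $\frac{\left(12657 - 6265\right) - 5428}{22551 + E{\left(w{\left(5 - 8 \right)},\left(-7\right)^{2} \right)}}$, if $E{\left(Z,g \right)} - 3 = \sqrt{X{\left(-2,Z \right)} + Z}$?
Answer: $\frac{905919}{21195113} - \frac{241 \sqrt{51}}{63585339} \approx 0.042715$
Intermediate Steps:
$w{\left(j \right)} = 2 j \left(-14 + j\right)$ ($w{\left(j \right)} = \left(-14 + j\right) 2 j = 2 j \left(-14 + j\right)$)
$E{\left(Z,g \right)} = 3 + \sqrt{2} \sqrt{Z}$ ($E{\left(Z,g \right)} = 3 + \sqrt{Z + Z} = 3 + \sqrt{2 Z} = 3 + \sqrt{2} \sqrt{Z}$)
$\frac{\left(12657 - 6265\right) - 5428}{22551 + E{\left(w{\left(5 - 8 \right)},\left(-7\right)^{2} \right)}} = \frac{\left(12657 - 6265\right) - 5428}{22551 + \left(3 + \sqrt{2} \sqrt{2 \left(5 - 8\right) \left(-14 + \left(5 - 8\right)\right)}\right)} = \frac{6392 - 5428}{22551 + \left(3 + \sqrt{2} \sqrt{2 \left(5 - 8\right) \left(-14 + \left(5 - 8\right)\right)}\right)} = \frac{964}{22551 + \left(3 + \sqrt{2} \sqrt{2 \left(-3\right) \left(-14 - 3\right)}\right)} = \frac{964}{22551 + \left(3 + \sqrt{2} \sqrt{2 \left(-3\right) \left(-17\right)}\right)} = \frac{964}{22551 + \left(3 + \sqrt{2} \sqrt{102}\right)} = \frac{964}{22551 + \left(3 + 2 \sqrt{51}\right)} = \frac{964}{22554 + 2 \sqrt{51}}$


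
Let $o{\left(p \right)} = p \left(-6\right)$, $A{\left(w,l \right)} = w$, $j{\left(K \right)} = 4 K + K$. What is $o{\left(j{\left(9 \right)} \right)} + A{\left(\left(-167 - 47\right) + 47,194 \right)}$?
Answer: $-437$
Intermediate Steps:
$j{\left(K \right)} = 5 K$
$o{\left(p \right)} = - 6 p$
$o{\left(j{\left(9 \right)} \right)} + A{\left(\left(-167 - 47\right) + 47,194 \right)} = - 6 \cdot 5 \cdot 9 + \left(\left(-167 - 47\right) + 47\right) = \left(-6\right) 45 + \left(-214 + 47\right) = -270 - 167 = -437$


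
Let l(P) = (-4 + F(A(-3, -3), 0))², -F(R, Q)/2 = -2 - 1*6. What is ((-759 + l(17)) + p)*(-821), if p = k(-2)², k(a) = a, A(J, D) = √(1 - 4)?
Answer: 501631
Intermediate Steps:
A(J, D) = I*√3 (A(J, D) = √(-3) = I*√3)
p = 4 (p = (-2)² = 4)
F(R, Q) = 16 (F(R, Q) = -2*(-2 - 1*6) = -2*(-2 - 6) = -2*(-8) = 16)
l(P) = 144 (l(P) = (-4 + 16)² = 12² = 144)
((-759 + l(17)) + p)*(-821) = ((-759 + 144) + 4)*(-821) = (-615 + 4)*(-821) = -611*(-821) = 501631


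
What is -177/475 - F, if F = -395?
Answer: 187448/475 ≈ 394.63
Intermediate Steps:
-177/475 - F = -177/475 - 1*(-395) = -177*1/475 + 395 = -177/475 + 395 = 187448/475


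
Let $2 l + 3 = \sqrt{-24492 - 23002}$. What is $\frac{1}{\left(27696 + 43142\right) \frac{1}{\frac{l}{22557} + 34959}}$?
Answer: $\frac{525713441}{1065261844} + \frac{i \sqrt{47494}}{3195785532} \approx 0.49351 + 6.8193 \cdot 10^{-8} i$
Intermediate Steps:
$l = - \frac{3}{2} + \frac{i \sqrt{47494}}{2}$ ($l = - \frac{3}{2} + \frac{\sqrt{-24492 - 23002}}{2} = - \frac{3}{2} + \frac{\sqrt{-47494}}{2} = - \frac{3}{2} + \frac{i \sqrt{47494}}{2} \approx -1.5 + 108.97 i$)
$\frac{1}{\left(27696 + 43142\right) \frac{1}{\frac{l}{22557} + 34959}} = \frac{1}{\left(27696 + 43142\right) \frac{1}{\frac{- \frac{3}{2} + \frac{i \sqrt{47494}}{2}}{22557} + 34959}} = \frac{1}{70838 \frac{1}{\left(- \frac{3}{2} + \frac{i \sqrt{47494}}{2}\right) \frac{1}{22557} + 34959}} = \frac{1}{70838 \frac{1}{\left(- \frac{1}{15038} + \frac{i \sqrt{47494}}{45114}\right) + 34959}} = \frac{1}{70838 \frac{1}{\frac{525713441}{15038} + \frac{i \sqrt{47494}}{45114}}} = \frac{525713441}{1065261844} + \frac{i \sqrt{47494}}{3195785532}$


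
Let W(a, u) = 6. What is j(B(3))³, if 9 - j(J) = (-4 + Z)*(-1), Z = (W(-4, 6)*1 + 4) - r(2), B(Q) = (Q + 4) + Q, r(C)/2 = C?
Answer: 1331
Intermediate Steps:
r(C) = 2*C
B(Q) = 4 + 2*Q (B(Q) = (4 + Q) + Q = 4 + 2*Q)
Z = 6 (Z = (6*1 + 4) - 2*2 = (6 + 4) - 1*4 = 10 - 4 = 6)
j(J) = 11 (j(J) = 9 - (-4 + 6)*(-1) = 9 - 2*(-1) = 9 - 1*(-2) = 9 + 2 = 11)
j(B(3))³ = 11³ = 1331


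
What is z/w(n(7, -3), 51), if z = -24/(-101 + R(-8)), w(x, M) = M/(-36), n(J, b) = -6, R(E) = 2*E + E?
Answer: -288/2125 ≈ -0.13553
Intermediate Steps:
R(E) = 3*E
w(x, M) = -M/36 (w(x, M) = M*(-1/36) = -M/36)
z = 24/125 (z = -24/(-101 + 3*(-8)) = -24/(-101 - 24) = -24/(-125) = -1/125*(-24) = 24/125 ≈ 0.19200)
z/w(n(7, -3), 51) = 24/(125*((-1/36*51))) = 24/(125*(-17/12)) = (24/125)*(-12/17) = -288/2125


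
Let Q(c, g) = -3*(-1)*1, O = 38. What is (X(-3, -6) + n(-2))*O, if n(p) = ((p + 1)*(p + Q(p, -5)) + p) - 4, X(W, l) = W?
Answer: -380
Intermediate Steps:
Q(c, g) = 3 (Q(c, g) = 3*1 = 3)
n(p) = -4 + p + (1 + p)*(3 + p) (n(p) = ((p + 1)*(p + 3) + p) - 4 = ((1 + p)*(3 + p) + p) - 4 = (p + (1 + p)*(3 + p)) - 4 = -4 + p + (1 + p)*(3 + p))
(X(-3, -6) + n(-2))*O = (-3 + (-1 + (-2)**2 + 5*(-2)))*38 = (-3 + (-1 + 4 - 10))*38 = (-3 - 7)*38 = -10*38 = -380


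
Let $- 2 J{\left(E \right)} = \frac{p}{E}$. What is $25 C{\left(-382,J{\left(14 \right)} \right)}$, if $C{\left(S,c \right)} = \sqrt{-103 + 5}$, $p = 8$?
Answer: $175 i \sqrt{2} \approx 247.49 i$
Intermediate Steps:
$J{\left(E \right)} = - \frac{4}{E}$ ($J{\left(E \right)} = - \frac{8 \frac{1}{E}}{2} = - \frac{4}{E}$)
$C{\left(S,c \right)} = 7 i \sqrt{2}$ ($C{\left(S,c \right)} = \sqrt{-98} = 7 i \sqrt{2}$)
$25 C{\left(-382,J{\left(14 \right)} \right)} = 25 \cdot 7 i \sqrt{2} = 175 i \sqrt{2}$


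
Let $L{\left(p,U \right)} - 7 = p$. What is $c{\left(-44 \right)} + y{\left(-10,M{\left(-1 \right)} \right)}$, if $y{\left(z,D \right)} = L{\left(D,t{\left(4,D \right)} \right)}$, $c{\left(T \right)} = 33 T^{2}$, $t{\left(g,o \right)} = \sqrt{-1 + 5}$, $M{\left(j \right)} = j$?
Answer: $63894$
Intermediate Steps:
$t{\left(g,o \right)} = 2$ ($t{\left(g,o \right)} = \sqrt{4} = 2$)
$L{\left(p,U \right)} = 7 + p$
$y{\left(z,D \right)} = 7 + D$
$c{\left(-44 \right)} + y{\left(-10,M{\left(-1 \right)} \right)} = 33 \left(-44\right)^{2} + \left(7 - 1\right) = 33 \cdot 1936 + 6 = 63888 + 6 = 63894$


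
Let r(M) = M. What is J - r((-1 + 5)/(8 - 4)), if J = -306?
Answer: -307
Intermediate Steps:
J - r((-1 + 5)/(8 - 4)) = -306 - (-1 + 5)/(8 - 4) = -306 - 4/4 = -306 - 1*1 = -306 - 1 = -307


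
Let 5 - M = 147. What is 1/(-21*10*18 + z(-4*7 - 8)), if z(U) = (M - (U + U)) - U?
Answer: -1/3814 ≈ -0.00026219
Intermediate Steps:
M = -142 (M = 5 - 1*147 = 5 - 147 = -142)
z(U) = -142 - 3*U (z(U) = (-142 - (U + U)) - U = (-142 - 2*U) - U = -142 - 3*U)
1/(-21*10*18 + z(-4*7 - 8)) = 1/(-21*10*18 + (-142 - 3*(-4*7 - 8))) = 1/(-210*18 + (-142 - 3*(-28 - 8))) = 1/(-3780 + (-142 - 3*(-36))) = 1/(-3780 + (-142 + 108)) = 1/(-3780 - 34) = 1/(-3814) = -1/3814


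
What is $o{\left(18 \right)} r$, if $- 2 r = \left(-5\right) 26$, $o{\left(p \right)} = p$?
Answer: $1170$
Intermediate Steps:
$r = 65$ ($r = - \frac{\left(-5\right) 26}{2} = \left(- \frac{1}{2}\right) \left(-130\right) = 65$)
$o{\left(18 \right)} r = 18 \cdot 65 = 1170$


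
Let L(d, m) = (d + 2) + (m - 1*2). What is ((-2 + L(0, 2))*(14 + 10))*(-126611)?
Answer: 0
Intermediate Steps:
L(d, m) = d + m (L(d, m) = (2 + d) + (m - 2) = (2 + d) + (-2 + m) = d + m)
((-2 + L(0, 2))*(14 + 10))*(-126611) = ((-2 + (0 + 2))*(14 + 10))*(-126611) = ((-2 + 2)*24)*(-126611) = (0*24)*(-126611) = 0*(-126611) = 0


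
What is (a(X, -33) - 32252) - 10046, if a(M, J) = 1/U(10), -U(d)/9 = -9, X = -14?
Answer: -3426137/81 ≈ -42298.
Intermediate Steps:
U(d) = 81 (U(d) = -9*(-9) = 81)
a(M, J) = 1/81
(a(X, -33) - 32252) - 10046 = (1/81 - 32252) - 10046 = -2612411/81 - 10046 = -3426137/81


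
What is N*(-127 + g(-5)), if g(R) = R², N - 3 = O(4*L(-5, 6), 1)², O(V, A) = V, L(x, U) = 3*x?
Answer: -367506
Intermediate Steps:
N = 3603 (N = 3 + (4*(3*(-5)))² = 3 + (4*(-15))² = 3 + (-60)² = 3 + 3600 = 3603)
N*(-127 + g(-5)) = 3603*(-127 + (-5)²) = 3603*(-127 + 25) = 3603*(-102) = -367506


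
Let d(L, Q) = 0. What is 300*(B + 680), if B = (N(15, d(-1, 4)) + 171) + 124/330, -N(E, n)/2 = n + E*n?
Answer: 2809540/11 ≈ 2.5541e+5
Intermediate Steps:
N(E, n) = -2*n - 2*E*n (N(E, n) = -2*(n + E*n) = -2*n - 2*E*n)
B = 28277/165 (B = (-2*0*(1 + 15) + 171) + 124/330 = (-2*0*16 + 171) + 124*(1/330) = (0 + 171) + 62/165 = 171 + 62/165 = 28277/165 ≈ 171.38)
300*(B + 680) = 300*(28277/165 + 680) = 300*(140477/165) = 2809540/11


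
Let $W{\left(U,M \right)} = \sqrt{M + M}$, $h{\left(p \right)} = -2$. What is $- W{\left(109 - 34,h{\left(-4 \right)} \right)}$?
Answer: $- 2 i \approx - 2.0 i$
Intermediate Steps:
$W{\left(U,M \right)} = \sqrt{2} \sqrt{M}$ ($W{\left(U,M \right)} = \sqrt{2 M} = \sqrt{2} \sqrt{M}$)
$- W{\left(109 - 34,h{\left(-4 \right)} \right)} = - \sqrt{2} \sqrt{-2} = - \sqrt{2} i \sqrt{2} = - 2 i$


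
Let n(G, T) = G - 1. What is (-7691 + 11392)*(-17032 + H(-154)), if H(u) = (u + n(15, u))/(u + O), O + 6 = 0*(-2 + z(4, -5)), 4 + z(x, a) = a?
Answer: -504257549/8 ≈ -6.3032e+7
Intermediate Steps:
z(x, a) = -4 + a
n(G, T) = -1 + G
O = -6 (O = -6 + 0*(-2 + (-4 - 5)) = -6 + 0*(-2 - 9) = -6 + 0*(-11) = -6 + 0 = -6)
H(u) = (14 + u)/(-6 + u) (H(u) = (u + (-1 + 15))/(u - 6) = (u + 14)/(-6 + u) = (14 + u)/(-6 + u))
(-7691 + 11392)*(-17032 + H(-154)) = (-7691 + 11392)*(-17032 + (14 - 154)/(-6 - 154)) = 3701*(-17032 - 140/(-160)) = 3701*(-17032 - 1/160*(-140)) = 3701*(-17032 + 7/8) = 3701*(-136249/8) = -504257549/8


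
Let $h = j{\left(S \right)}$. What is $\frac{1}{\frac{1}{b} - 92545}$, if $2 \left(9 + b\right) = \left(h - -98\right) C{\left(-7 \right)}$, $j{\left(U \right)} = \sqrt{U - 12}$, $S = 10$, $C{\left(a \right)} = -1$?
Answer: $\frac{- \sqrt{2} + 116 i}{- 10735222 i + 92545 \sqrt{2}} \approx -1.0806 \cdot 10^{-5} - 2.4536 \cdot 10^{-14} i$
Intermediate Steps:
$j{\left(U \right)} = \sqrt{-12 + U}$
$h = i \sqrt{2}$ ($h = \sqrt{-12 + 10} = \sqrt{-2} = i \sqrt{2} \approx 1.4142 i$)
$b = -58 - \frac{i \sqrt{2}}{2}$ ($b = -9 + \frac{\left(i \sqrt{2} - -98\right) \left(-1\right)}{2} = -9 + \frac{\left(i \sqrt{2} + 98\right) \left(-1\right)}{2} = -9 + \frac{\left(98 + i \sqrt{2}\right) \left(-1\right)}{2} = -9 + \frac{-98 - i \sqrt{2}}{2} = -9 - \left(49 + \frac{i \sqrt{2}}{2}\right) = -58 - \frac{i \sqrt{2}}{2} \approx -58.0 - 0.70711 i$)
$\frac{1}{\frac{1}{b} - 92545} = \frac{1}{\frac{1}{-58 - \frac{i \sqrt{2}}{2}} - 92545} = \frac{1}{-92545 + \frac{1}{-58 - \frac{i \sqrt{2}}{2}}}$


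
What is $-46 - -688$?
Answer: $642$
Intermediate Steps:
$-46 - -688 = -46 + 688 = 642$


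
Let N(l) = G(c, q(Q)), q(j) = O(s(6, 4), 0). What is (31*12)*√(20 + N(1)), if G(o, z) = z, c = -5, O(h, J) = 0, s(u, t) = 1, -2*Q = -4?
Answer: 744*√5 ≈ 1663.6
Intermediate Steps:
Q = 2 (Q = -½*(-4) = 2)
q(j) = 0
N(l) = 0
(31*12)*√(20 + N(1)) = (31*12)*√(20 + 0) = 372*√20 = 372*(2*√5) = 744*√5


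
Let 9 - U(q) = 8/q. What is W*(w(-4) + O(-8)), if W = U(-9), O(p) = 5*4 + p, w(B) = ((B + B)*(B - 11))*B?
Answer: -4628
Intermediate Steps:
w(B) = 2*B²*(-11 + B) (w(B) = ((2*B)*(-11 + B))*B = (2*B*(-11 + B))*B = 2*B²*(-11 + B))
O(p) = 20 + p
U(q) = 9 - 8/q
W = 89/9 (W = 9 - 8/(-9) = 9 - 8*(-⅑) = 9 + 8/9 = 89/9 ≈ 9.8889)
W*(w(-4) + O(-8)) = 89*(2*(-4)²*(-11 - 4) + (20 - 8))/9 = 89*(2*16*(-15) + 12)/9 = 89*(-480 + 12)/9 = (89/9)*(-468) = -4628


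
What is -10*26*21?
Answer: -5460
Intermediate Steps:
-10*26*21 = -260*21 = -5460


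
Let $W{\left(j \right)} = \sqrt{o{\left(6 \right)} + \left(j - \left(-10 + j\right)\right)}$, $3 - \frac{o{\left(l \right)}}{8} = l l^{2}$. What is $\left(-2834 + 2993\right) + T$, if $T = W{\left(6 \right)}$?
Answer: $159 + 11 i \sqrt{14} \approx 159.0 + 41.158 i$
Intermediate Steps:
$o{\left(l \right)} = 24 - 8 l^{3}$ ($o{\left(l \right)} = 24 - 8 l l^{2} = 24 - 8 l^{3}$)
$W{\left(j \right)} = 11 i \sqrt{14}$ ($W{\left(j \right)} = \sqrt{\left(24 - 8 \cdot 6^{3}\right) + \left(j - \left(-10 + j\right)\right)} = \sqrt{\left(24 - 1728\right) + 10} = \sqrt{-1704 + 10} = \sqrt{-1694} = 11 i \sqrt{14}$)
$T = 11 i \sqrt{14} \approx 41.158 i$
$\left(-2834 + 2993\right) + T = \left(-2834 + 2993\right) + 11 i \sqrt{14} = 159 + 11 i \sqrt{14}$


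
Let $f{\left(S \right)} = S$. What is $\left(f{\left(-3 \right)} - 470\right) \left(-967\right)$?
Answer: $457391$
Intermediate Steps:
$\left(f{\left(-3 \right)} - 470\right) \left(-967\right) = \left(-3 - 470\right) \left(-967\right) = \left(-473\right) \left(-967\right) = 457391$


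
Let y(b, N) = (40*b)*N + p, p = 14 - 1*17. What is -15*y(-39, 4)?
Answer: 93645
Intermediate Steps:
p = -3 (p = 14 - 17 = -3)
y(b, N) = -3 + 40*N*b (y(b, N) = (40*b)*N - 3 = 40*N*b - 3 = -3 + 40*N*b)
-15*y(-39, 4) = -15*(-3 + 40*4*(-39)) = -15*(-3 - 6240) = -15*(-6243) = 93645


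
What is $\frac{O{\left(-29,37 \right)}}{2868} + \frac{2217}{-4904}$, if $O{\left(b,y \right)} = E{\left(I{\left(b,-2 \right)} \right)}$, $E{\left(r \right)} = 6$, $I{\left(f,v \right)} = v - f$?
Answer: $- \frac{527411}{1172056} \approx -0.44999$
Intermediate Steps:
$O{\left(b,y \right)} = 6$
$\frac{O{\left(-29,37 \right)}}{2868} + \frac{2217}{-4904} = \frac{6}{2868} + \frac{2217}{-4904} = 6 \cdot \frac{1}{2868} + 2217 \left(- \frac{1}{4904}\right) = \frac{1}{478} - \frac{2217}{4904} = - \frac{527411}{1172056}$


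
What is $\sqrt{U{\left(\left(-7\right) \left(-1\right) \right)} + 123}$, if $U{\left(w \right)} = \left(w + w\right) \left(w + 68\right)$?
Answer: $\sqrt{1173} \approx 34.249$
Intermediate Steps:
$U{\left(w \right)} = 2 w \left(68 + w\right)$
$\sqrt{U{\left(\left(-7\right) \left(-1\right) \right)} + 123} = \sqrt{2 \left(\left(-7\right) \left(-1\right)\right) \left(68 - -7\right) + 123} = \sqrt{2 \cdot 7 \left(68 + 7\right) + 123} = \sqrt{2 \cdot 7 \cdot 75 + 123} = \sqrt{1050 + 123} = \sqrt{1173}$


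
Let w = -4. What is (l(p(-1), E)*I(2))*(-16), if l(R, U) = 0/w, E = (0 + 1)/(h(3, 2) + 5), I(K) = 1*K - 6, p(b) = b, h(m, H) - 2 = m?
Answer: 0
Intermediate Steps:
h(m, H) = 2 + m
I(K) = -6 + K (I(K) = K - 6 = -6 + K)
E = 1/10 (E = (0 + 1)/((2 + 3) + 5) = 1/(5 + 5) = 1/10 ≈ 0.10000)
l(R, U) = 0 (l(R, U) = 0/(-4) = 0*(-1/4) = 0)
(l(p(-1), E)*I(2))*(-16) = (0*(-6 + 2))*(-16) = (0*(-4))*(-16) = 0*(-16) = 0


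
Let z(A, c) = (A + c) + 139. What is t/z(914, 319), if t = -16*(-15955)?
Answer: 63820/343 ≈ 186.06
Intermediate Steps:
z(A, c) = 139 + A + c
t = 255280
t/z(914, 319) = 255280/(139 + 914 + 319) = 255280/1372 = 255280*(1/1372) = 63820/343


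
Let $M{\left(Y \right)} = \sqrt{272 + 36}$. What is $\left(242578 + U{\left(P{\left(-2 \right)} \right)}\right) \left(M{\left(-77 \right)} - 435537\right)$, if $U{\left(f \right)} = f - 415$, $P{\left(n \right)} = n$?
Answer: $-105470075457 + 484322 \sqrt{77} \approx -1.0547 \cdot 10^{11}$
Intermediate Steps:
$M{\left(Y \right)} = 2 \sqrt{77}$ ($M{\left(Y \right)} = \sqrt{308} = 2 \sqrt{77}$)
$U{\left(f \right)} = -415 + f$
$\left(242578 + U{\left(P{\left(-2 \right)} \right)}\right) \left(M{\left(-77 \right)} - 435537\right) = \left(242578 - 417\right) \left(2 \sqrt{77} - 435537\right) = \left(242578 - 417\right) \left(-435537 + 2 \sqrt{77}\right) = 242161 \left(-435537 + 2 \sqrt{77}\right) = -105470075457 + 484322 \sqrt{77}$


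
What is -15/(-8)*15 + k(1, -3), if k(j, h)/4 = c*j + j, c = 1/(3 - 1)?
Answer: 273/8 ≈ 34.125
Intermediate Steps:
c = 1/2 ≈ 0.50000
k(j, h) = 6*j (k(j, h) = 4*(j/2 + j) = 4*(3*j/2) = 6*j)
-15/(-8)*15 + k(1, -3) = -15/(-8)*15 + 6*1 = -15*(-1/8)*15 + 6 = (15/8)*15 + 6 = 225/8 + 6 = 273/8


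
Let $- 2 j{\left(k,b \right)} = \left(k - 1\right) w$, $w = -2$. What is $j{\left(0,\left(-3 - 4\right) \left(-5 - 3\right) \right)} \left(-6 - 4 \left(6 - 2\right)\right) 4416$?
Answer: $97152$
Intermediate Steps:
$j{\left(k,b \right)} = -1 + k$ ($j{\left(k,b \right)} = - \frac{\left(k - 1\right) \left(-2\right)}{2} = - \frac{\left(-1 + k\right) \left(-2\right)}{2} = - \frac{2 - 2 k}{2} = -1 + k$)
$j{\left(0,\left(-3 - 4\right) \left(-5 - 3\right) \right)} \left(-6 - 4 \left(6 - 2\right)\right) 4416 = \left(-1 + 0\right) \left(-6 - 4 \left(6 - 2\right)\right) 4416 = - (-6 - 16) 4416 = \left(-1\right) \left(-22\right) 4416 = 22 \cdot 4416 = 97152$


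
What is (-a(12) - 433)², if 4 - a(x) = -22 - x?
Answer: 221841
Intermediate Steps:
a(x) = 26 + x (a(x) = 4 - (-22 - x) = 4 + (22 + x) = 26 + x)
(-a(12) - 433)² = (-(26 + 12) - 433)² = (-1*38 - 433)² = (-38 - 433)² = (-471)² = 221841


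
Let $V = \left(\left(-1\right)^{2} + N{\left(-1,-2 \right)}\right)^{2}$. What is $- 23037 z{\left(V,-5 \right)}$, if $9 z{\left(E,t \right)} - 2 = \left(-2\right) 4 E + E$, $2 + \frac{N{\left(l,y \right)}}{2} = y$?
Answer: $\frac{2618539}{3} \approx 8.7285 \cdot 10^{5}$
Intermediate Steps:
$N{\left(l,y \right)} = -4 + 2 y$
$V = 49$ ($V = \left(\left(-1\right)^{2} + \left(-4 + 2 \left(-2\right)\right)\right)^{2} = \left(1 - 8\right)^{2} = \left(-7\right)^{2} = 49$)
$z{\left(E,t \right)} = \frac{2}{9} - \frac{7 E}{9}$ ($z{\left(E,t \right)} = \frac{2}{9} + \frac{\left(-2\right) 4 E + E}{9} = \frac{2}{9} + \frac{- 8 E + E}{9} = \frac{2}{9} + \frac{\left(-7\right) E}{9} = \frac{2}{9} - \frac{7 E}{9}$)
$- 23037 z{\left(V,-5 \right)} = - 23037 \left(\frac{2}{9} - \frac{343}{9}\right) = \left(-23037\right) \left(- \frac{341}{9}\right) = \frac{2618539}{3}$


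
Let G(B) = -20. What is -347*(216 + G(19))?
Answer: -68012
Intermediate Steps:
-347*(216 + G(19)) = -347*(216 - 20) = -347*196 = -68012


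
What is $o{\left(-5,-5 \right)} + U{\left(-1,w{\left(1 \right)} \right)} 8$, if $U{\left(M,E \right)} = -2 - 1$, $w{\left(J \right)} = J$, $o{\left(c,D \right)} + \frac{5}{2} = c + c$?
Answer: $- \frac{73}{2} \approx -36.5$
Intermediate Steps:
$o{\left(c,D \right)} = - \frac{5}{2} + 2 c$ ($o{\left(c,D \right)} = - \frac{5}{2} + \left(c + c\right) = - \frac{5}{2} + 2 c$)
$U{\left(M,E \right)} = -3$
$o{\left(-5,-5 \right)} + U{\left(-1,w{\left(1 \right)} \right)} 8 = \left(- \frac{5}{2} + 2 \left(-5\right)\right) - 24 = \left(- \frac{5}{2} - 10\right) - 24 = - \frac{25}{2} - 24 = - \frac{73}{2}$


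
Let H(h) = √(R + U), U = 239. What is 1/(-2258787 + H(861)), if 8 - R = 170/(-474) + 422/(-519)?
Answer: -92612525787/209191969274665079 - √417197065290/209191969274665079 ≈ -4.4272e-7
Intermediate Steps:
R = 376051/41001 (R = 8 - (170/(-474) + 422/(-519)) = 8 - (170*(-1/474) + 422*(-1/519)) = 8 - (-85/237 - 422/519) = 8 - 1*(-48043/41001) = 8 + 48043/41001 = 376051/41001 ≈ 9.1718)
H(h) = √417197065290/41001 (H(h) = √(376051/41001 + 239) = √(10175290/41001) = √417197065290/41001)
1/(-2258787 + H(861)) = 1/(-2258787 + √417197065290/41001)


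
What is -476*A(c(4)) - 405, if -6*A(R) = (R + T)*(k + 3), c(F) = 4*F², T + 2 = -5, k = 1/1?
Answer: 17683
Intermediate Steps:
k = 1
T = -7 (T = -2 - 5 = -7)
A(R) = 14/3 - 2*R/3 (A(R) = -(R - 7)*(1 + 3)/6 = -(-7 + R)*4/6 = -(-28 + 4*R)/6 = 14/3 - 2*R/3)
-476*A(c(4)) - 405 = -476*(14/3 - 8*4²/3) - 405 = -476*(14/3 - 8*16/3) - 405 = -476*(14/3 - ⅔*64) - 405 = -476*(14/3 - 128/3) - 405 = -476*(-38) - 405 = 18088 - 405 = 17683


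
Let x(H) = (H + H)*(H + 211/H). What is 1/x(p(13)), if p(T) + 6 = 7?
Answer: 1/424 ≈ 0.0023585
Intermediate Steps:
p(T) = 1 (p(T) = -6 + 7 = 1)
x(H) = 2*H*(H + 211/H) (x(H) = (2*H)*(H + 211/H) = 2*H*(H + 211/H))
1/x(p(13)) = 1/(422 + 2*1**2) = 1/(422 + 2*1) = 1/(422 + 2) = 1/424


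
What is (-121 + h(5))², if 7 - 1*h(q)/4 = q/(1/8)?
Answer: 64009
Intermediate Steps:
h(q) = 28 - 32*q (h(q) = 28 - 4*q/(1/8) = 28 - 4*q/⅛ = 28 - 4*q*8 = 28 - 32*q)
(-121 + h(5))² = (-121 + (28 - 32*5))² = (-121 + (28 - 160))² = (-121 - 132)² = (-253)² = 64009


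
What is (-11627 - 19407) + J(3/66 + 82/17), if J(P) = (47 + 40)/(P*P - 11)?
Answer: -55147817558/1777405 ≈ -31027.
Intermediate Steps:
J(P) = 87/(-11 + P²) (J(P) = 87/(P² - 11) = 87/(-11 + P²))
(-11627 - 19407) + J(3/66 + 82/17) = (-11627 - 19407) + 87/(-11 + (3/66 + 82/17)²) = -31034 + 87/(-11 + (3*(1/66) + 82*(1/17))²) = -31034 + 87/(-11 + (1/22 + 82/17)²) = -31034 + 87/(-11 + (1821/374)²) = -31034 + 87/(-11 + 3316041/139876) = -31034 + 87/(1777405/139876) = -31034 + 87*(139876/1777405) = -31034 + 12169212/1777405 = -55147817558/1777405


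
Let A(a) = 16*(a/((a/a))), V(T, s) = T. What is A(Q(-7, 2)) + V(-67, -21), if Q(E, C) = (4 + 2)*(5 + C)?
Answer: 605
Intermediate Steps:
Q(E, C) = 30 + 6*C (Q(E, C) = 6*(5 + C) = 30 + 6*C)
A(a) = 16*a (A(a) = 16*(a/1) = 16*(a*1) = 16*a)
A(Q(-7, 2)) + V(-67, -21) = 16*(30 + 6*2) - 67 = 16*(30 + 12) - 67 = 16*42 - 67 = 672 - 67 = 605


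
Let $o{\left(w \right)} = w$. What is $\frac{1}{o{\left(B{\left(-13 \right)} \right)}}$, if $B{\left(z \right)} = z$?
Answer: $- \frac{1}{13} \approx -0.076923$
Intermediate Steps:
$\frac{1}{o{\left(B{\left(-13 \right)} \right)}} = \frac{1}{-13} = - \frac{1}{13}$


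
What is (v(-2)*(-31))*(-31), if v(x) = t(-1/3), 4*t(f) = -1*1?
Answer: -961/4 ≈ -240.25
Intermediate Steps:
t(f) = -1/4 (t(f) = (-1*1)/4 = (1/4)*(-1) = -1/4)
v(x) = -1/4
(v(-2)*(-31))*(-31) = -1/4*(-31)*(-31) = (31/4)*(-31) = -961/4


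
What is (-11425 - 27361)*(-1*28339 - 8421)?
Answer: 1425773360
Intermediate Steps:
(-11425 - 27361)*(-1*28339 - 8421) = -38786*(-28339 - 8421) = -38786*(-36760) = 1425773360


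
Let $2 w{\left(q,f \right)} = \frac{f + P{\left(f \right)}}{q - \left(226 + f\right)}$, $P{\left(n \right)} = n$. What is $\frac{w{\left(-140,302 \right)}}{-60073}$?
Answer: $\frac{151}{20064382} \approx 7.5258 \cdot 10^{-6}$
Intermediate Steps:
$w{\left(q,f \right)} = \frac{f}{-226 + q - f}$ ($w{\left(q,f \right)} = \frac{\left(f + f\right) \frac{1}{q - \left(226 + f\right)}}{2} = \frac{2 f \frac{1}{-226 + q - f}}{2} = \frac{f}{-226 + q - f}$)
$\frac{w{\left(-140,302 \right)}}{-60073} = \frac{302 \frac{1}{-226 - 140 - 302}}{-60073} = \frac{302}{-226 - 140 - 302} \left(- \frac{1}{60073}\right) = \frac{302}{-668} \left(- \frac{1}{60073}\right) = 302 \left(- \frac{1}{668}\right) \left(- \frac{1}{60073}\right) = \left(- \frac{151}{334}\right) \left(- \frac{1}{60073}\right) = \frac{151}{20064382}$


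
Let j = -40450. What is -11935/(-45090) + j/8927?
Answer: -343469351/80503686 ≈ -4.2665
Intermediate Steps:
-11935/(-45090) + j/8927 = -11935/(-45090) - 40450/8927 = -11935*(-1/45090) - 40450*1/8927 = 2387/9018 - 40450/8927 = -343469351/80503686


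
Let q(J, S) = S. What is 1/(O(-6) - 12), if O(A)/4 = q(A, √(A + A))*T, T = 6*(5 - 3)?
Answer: -1/2316 - 2*I*√3/579 ≈ -0.00043178 - 0.0059829*I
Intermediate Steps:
T = 12 (T = 6*2 = 12)
O(A) = 48*√2*√A (O(A) = 4*(√(A + A)*12) = 4*(√(2*A)*12) = 4*((√2*√A)*12) = 4*(12*√2*√A) = 48*√2*√A)
1/(O(-6) - 12) = 1/(48*√2*√(-6) - 12) = 1/(48*√2*(I*√6) - 12) = 1/(96*I*√3 - 12) = 1/(-12 + 96*I*√3)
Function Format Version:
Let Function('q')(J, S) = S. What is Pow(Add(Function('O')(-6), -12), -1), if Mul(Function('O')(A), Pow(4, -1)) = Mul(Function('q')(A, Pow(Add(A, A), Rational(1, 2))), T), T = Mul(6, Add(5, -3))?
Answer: Add(Rational(-1, 2316), Mul(Rational(-2, 579), I, Pow(3, Rational(1, 2)))) ≈ Add(-0.00043178, Mul(-0.0059829, I))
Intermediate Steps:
T = 12 (T = Mul(6, 2) = 12)
Function('O')(A) = Mul(48, Pow(2, Rational(1, 2)), Pow(A, Rational(1, 2))) (Function('O')(A) = Mul(4, Mul(Pow(Add(A, A), Rational(1, 2)), 12)) = Mul(4, Mul(Pow(Mul(2, A), Rational(1, 2)), 12)) = Mul(4, Mul(Mul(Pow(2, Rational(1, 2)), Pow(A, Rational(1, 2))), 12)) = Mul(4, Mul(12, Pow(2, Rational(1, 2)), Pow(A, Rational(1, 2)))) = Mul(48, Pow(2, Rational(1, 2)), Pow(A, Rational(1, 2))))
Pow(Add(Function('O')(-6), -12), -1) = Pow(Add(Mul(48, Pow(2, Rational(1, 2)), Pow(-6, Rational(1, 2))), -12), -1) = Pow(Add(Mul(48, Pow(2, Rational(1, 2)), Mul(I, Pow(6, Rational(1, 2)))), -12), -1) = Pow(Add(Mul(96, I, Pow(3, Rational(1, 2))), -12), -1) = Pow(Add(-12, Mul(96, I, Pow(3, Rational(1, 2)))), -1)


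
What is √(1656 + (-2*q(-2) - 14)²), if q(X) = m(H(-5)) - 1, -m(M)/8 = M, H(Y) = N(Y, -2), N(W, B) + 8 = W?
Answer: 2*√12514 ≈ 223.73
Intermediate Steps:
N(W, B) = -8 + W
H(Y) = -8 + Y
m(M) = -8*M
q(X) = 103 (q(X) = -8*(-8 - 5) - 1 = -8*(-13) - 1 = 104 - 1 = 103)
√(1656 + (-2*q(-2) - 14)²) = √(1656 + (-2*103 - 14)²) = √(1656 + (-206 - 14)²) = √(1656 + (-220)²) = √(1656 + 48400) = √50056 = 2*√12514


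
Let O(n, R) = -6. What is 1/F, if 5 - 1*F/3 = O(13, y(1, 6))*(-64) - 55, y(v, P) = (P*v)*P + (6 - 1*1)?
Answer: -1/972 ≈ -0.0010288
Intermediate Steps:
y(v, P) = 5 + v*P² (y(v, P) = v*P² + (6 - 1) = v*P² + 5 = 5 + v*P²)
F = -972 (F = 15 - 3*(-6*(-64) - 55) = 15 - 3*(384 - 55) = 15 - 3*329 = 15 - 987 = -972)
1/F = 1/(-972) = -1/972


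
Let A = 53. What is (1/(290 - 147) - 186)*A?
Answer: -1409641/143 ≈ -9857.6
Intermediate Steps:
(1/(290 - 147) - 186)*A = (1/(290 - 147) - 186)*53 = (1/143 - 186)*53 = -26597/143*53 = -1409641/143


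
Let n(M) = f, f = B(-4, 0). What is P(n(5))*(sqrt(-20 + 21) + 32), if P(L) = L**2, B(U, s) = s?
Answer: 0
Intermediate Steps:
f = 0
n(M) = 0
P(n(5))*(sqrt(-20 + 21) + 32) = 0**2*(sqrt(-20 + 21) + 32) = 0*(sqrt(1) + 32) = 0*(1 + 32) = 0*33 = 0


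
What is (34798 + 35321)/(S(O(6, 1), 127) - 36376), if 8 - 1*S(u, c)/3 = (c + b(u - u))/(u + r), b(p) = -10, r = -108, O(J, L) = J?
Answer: -2384046/1235851 ≈ -1.9291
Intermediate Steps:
S(u, c) = 24 - 3*(-10 + c)/(-108 + u) (S(u, c) = 24 - 3*(c - 10)/(u - 108) = 24 - 3*(-10 + c)/(-108 + u))
(34798 + 35321)/(S(O(6, 1), 127) - 36376) = (34798 + 35321)/(3*(-854 - 1*127 + 8*6)/(-108 + 6) - 36376) = 70119/(3*(-854 - 127 + 48)/(-102) - 36376) = 70119/(3*(-1/102)*(-933) - 36376) = 70119/(933/34 - 36376) = 70119/(-1235851/34) = 70119*(-34/1235851) = -2384046/1235851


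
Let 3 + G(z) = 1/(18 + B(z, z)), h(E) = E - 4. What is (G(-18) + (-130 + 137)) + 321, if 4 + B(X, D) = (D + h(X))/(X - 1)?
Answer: 99469/306 ≈ 325.06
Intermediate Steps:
h(E) = -4 + E
B(X, D) = -4 + (-4 + D + X)/(-1 + X) (B(X, D) = -4 + (D + (-4 + X))/(X - 1) = -4 + (-4 + D + X)/(-1 + X))
G(z) = -3 + 1/(18 - 2*z/(-1 + z)) (G(z) = -3 + 1/(18 + (z - 3*z)/(-1 + z)) = -3 + 1/(18 + (-2*z)/(-1 + z)) = -3 + 1/(18 - 2*z/(-1 + z)))
(G(-18) + (-130 + 137)) + 321 = ((53 - 47*(-18))/(2*(-9 + 8*(-18))) + (-130 + 137)) + 321 = ((53 + 846)/(2*(-9 - 144)) + 7) + 321 = ((1/2)*899/(-153) + 7) + 321 = ((1/2)*(-1/153)*899 + 7) + 321 = (-899/306 + 7) + 321 = 1243/306 + 321 = 99469/306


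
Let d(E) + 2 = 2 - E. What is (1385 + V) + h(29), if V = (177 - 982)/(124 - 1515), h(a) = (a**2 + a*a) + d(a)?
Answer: 4226663/1391 ≈ 3038.6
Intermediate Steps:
d(E) = -E (d(E) = -2 + (2 - E) = -E)
h(a) = -a + 2*a**2 (h(a) = (a**2 + a*a) - a = (a**2 + a**2) - a = 2*a**2 - a = -a + 2*a**2)
V = 805/1391 (V = -805/(-1391) = -805*(-1/1391) = 805/1391 ≈ 0.57872)
(1385 + V) + h(29) = (1385 + 805/1391) + 29*(-1 + 2*29) = 1927340/1391 + 29*(-1 + 58) = 1927340/1391 + 29*57 = 1927340/1391 + 1653 = 4226663/1391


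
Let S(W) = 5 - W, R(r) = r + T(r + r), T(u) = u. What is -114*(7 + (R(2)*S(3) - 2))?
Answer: -1938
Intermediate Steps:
R(r) = 3*r (R(r) = r + (r + r) = r + 2*r = 3*r)
-114*(7 + (R(2)*S(3) - 2)) = -114*(7 + ((3*2)*(5 - 1*3) - 2)) = -114*(7 + (6*(5 - 3) - 2)) = -114*(7 + (6*2 - 2)) = -114*(7 + (12 - 2)) = -114*(7 + 10) = -114*17 = -1938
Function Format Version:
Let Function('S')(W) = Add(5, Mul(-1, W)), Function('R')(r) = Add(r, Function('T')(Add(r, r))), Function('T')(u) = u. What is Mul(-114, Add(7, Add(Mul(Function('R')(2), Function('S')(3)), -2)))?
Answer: -1938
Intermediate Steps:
Function('R')(r) = Mul(3, r) (Function('R')(r) = Add(r, Add(r, r)) = Add(r, Mul(2, r)) = Mul(3, r))
Mul(-114, Add(7, Add(Mul(Function('R')(2), Function('S')(3)), -2))) = Mul(-114, Add(7, Add(Mul(Mul(3, 2), Add(5, Mul(-1, 3))), -2))) = Mul(-114, Add(7, Add(Mul(6, Add(5, -3)), -2))) = Mul(-114, Add(7, Add(Mul(6, 2), -2))) = Mul(-114, Add(7, Add(12, -2))) = Mul(-114, Add(7, 10)) = Mul(-114, 17) = -1938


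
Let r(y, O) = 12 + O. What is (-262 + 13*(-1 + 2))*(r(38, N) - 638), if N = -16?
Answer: 159858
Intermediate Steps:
(-262 + 13*(-1 + 2))*(r(38, N) - 638) = (-262 + 13*(-1 + 2))*((12 - 16) - 638) = (-262 + 13*1)*(-4 - 638) = (-262 + 13)*(-642) = -249*(-642) = 159858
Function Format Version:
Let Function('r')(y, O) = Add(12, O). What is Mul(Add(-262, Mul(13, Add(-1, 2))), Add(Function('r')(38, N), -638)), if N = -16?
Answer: 159858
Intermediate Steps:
Mul(Add(-262, Mul(13, Add(-1, 2))), Add(Function('r')(38, N), -638)) = Mul(Add(-262, Mul(13, Add(-1, 2))), Add(Add(12, -16), -638)) = Mul(Add(-262, Mul(13, 1)), Add(-4, -638)) = Mul(Add(-262, 13), -642) = Mul(-249, -642) = 159858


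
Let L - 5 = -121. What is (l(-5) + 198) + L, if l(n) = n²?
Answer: 107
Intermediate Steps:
L = -116 (L = 5 - 121 = -116)
(l(-5) + 198) + L = ((-5)² + 198) - 116 = (25 + 198) - 116 = 223 - 116 = 107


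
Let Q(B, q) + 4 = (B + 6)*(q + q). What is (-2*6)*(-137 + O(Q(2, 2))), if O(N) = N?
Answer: 1308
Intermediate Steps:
Q(B, q) = -4 + 2*q*(6 + B) (Q(B, q) = -4 + (B + 6)*(q + q) = -4 + (6 + B)*(2*q) = -4 + 2*q*(6 + B))
(-2*6)*(-137 + O(Q(2, 2))) = (-2*6)*(-137 + (-4 + 12*2 + 2*2*2)) = -12*(-137 + (-4 + 24 + 8)) = -12*(-137 + 28) = -12*(-109) = 1308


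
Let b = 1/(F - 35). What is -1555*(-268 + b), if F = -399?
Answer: 180866715/434 ≈ 4.1674e+5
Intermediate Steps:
b = -1/434 (b = 1/(-399 - 35) = 1/(-434) = -1/434 ≈ -0.0023041)
-1555*(-268 + b) = -1555*(-268 - 1/434) = -1555*(-116313/434) = 180866715/434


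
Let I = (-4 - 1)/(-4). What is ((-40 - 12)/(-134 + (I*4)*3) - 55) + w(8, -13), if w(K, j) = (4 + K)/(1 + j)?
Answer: -6612/119 ≈ -55.563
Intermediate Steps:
w(K, j) = (4 + K)/(1 + j)
I = 5/4 (I = -5*(-¼) = 5/4 ≈ 1.2500)
((-40 - 12)/(-134 + (I*4)*3) - 55) + w(8, -13) = ((-40 - 12)/(-134 + ((5/4)*4)*3) - 55) + (4 + 8)/(1 - 13) = (-52/(-134 + 5*3) - 55) + 12/(-12) = (-52/(-134 + 15) - 55) - 1/12*12 = (-52/(-119) - 55) - 1 = (-52*(-1/119) - 55) - 1 = (52/119 - 55) - 1 = -6493/119 - 1 = -6612/119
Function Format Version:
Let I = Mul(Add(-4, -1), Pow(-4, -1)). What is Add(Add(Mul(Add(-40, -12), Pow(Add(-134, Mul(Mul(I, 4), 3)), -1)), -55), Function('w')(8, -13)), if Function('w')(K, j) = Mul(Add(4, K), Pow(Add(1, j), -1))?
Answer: Rational(-6612, 119) ≈ -55.563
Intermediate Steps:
Function('w')(K, j) = Mul(Pow(Add(1, j), -1), Add(4, K))
I = Rational(5, 4) (I = Mul(-5, Rational(-1, 4)) = Rational(5, 4) ≈ 1.2500)
Add(Add(Mul(Add(-40, -12), Pow(Add(-134, Mul(Mul(I, 4), 3)), -1)), -55), Function('w')(8, -13)) = Add(Add(Mul(Add(-40, -12), Pow(Add(-134, Mul(Mul(Rational(5, 4), 4), 3)), -1)), -55), Mul(Pow(Add(1, -13), -1), Add(4, 8))) = Add(Add(Mul(-52, Pow(Add(-134, Mul(5, 3)), -1)), -55), Mul(Pow(-12, -1), 12)) = Add(Add(Mul(-52, Pow(Add(-134, 15), -1)), -55), Mul(Rational(-1, 12), 12)) = Add(Add(Mul(-52, Pow(-119, -1)), -55), -1) = Add(Add(Mul(-52, Rational(-1, 119)), -55), -1) = Add(Add(Rational(52, 119), -55), -1) = Add(Rational(-6493, 119), -1) = Rational(-6612, 119)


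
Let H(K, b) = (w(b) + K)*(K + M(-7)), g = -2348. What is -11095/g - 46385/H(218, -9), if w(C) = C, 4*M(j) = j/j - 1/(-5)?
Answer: 3972940665/1071267956 ≈ 3.7086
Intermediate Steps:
M(j) = 3/10 (M(j) = (j/j - 1/(-5))/4 = (1 - 1*(-1/5))/4 = (1 + 1/5)/4 = (1/4)*(6/5) = 3/10)
H(K, b) = (3/10 + K)*(K + b) (H(K, b) = (b + K)*(K + 3/10) = (K + b)*(3/10 + K) = (3/10 + K)*(K + b))
-11095/g - 46385/H(218, -9) = -11095/(-2348) - 46385/(218**2 + (3/10)*218 + (3/10)*(-9) + 218*(-9)) = -11095*(-1/2348) - 46385/(47524 + 327/5 - 27/10 - 1962) = 11095/2348 - 46385/456247/10 = 11095/2348 - 46385*10/456247 = 11095/2348 - 463850/456247 = 3972940665/1071267956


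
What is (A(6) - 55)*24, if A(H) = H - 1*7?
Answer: -1344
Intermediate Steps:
A(H) = -7 + H (A(H) = H - 7 = -7 + H)
(A(6) - 55)*24 = ((-7 + 6) - 55)*24 = (-1 - 55)*24 = -56*24 = -1344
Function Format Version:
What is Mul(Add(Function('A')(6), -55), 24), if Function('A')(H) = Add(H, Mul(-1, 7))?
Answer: -1344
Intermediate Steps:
Function('A')(H) = Add(-7, H) (Function('A')(H) = Add(H, -7) = Add(-7, H))
Mul(Add(Function('A')(6), -55), 24) = Mul(Add(Add(-7, 6), -55), 24) = Mul(Add(-1, -55), 24) = Mul(-56, 24) = -1344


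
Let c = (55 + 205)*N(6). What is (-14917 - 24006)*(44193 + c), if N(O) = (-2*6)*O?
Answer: -991485579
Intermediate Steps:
N(O) = -12*O
c = -18720 (c = (55 + 205)*(-12*6) = 260*(-72) = -18720)
(-14917 - 24006)*(44193 + c) = (-14917 - 24006)*(44193 - 18720) = -38923*25473 = -991485579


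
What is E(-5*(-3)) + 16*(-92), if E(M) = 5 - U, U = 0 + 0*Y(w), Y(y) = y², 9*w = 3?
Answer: -1467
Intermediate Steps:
w = ⅓ (w = (⅑)*3 = ⅓ ≈ 0.33333)
U = 0 (U = 0 + 0*(⅓)² = 0 + 0*(⅑) = 0 + 0 = 0)
E(M) = 5 (E(M) = 5 - 1*0 = 5 + 0 = 5)
E(-5*(-3)) + 16*(-92) = 5 + 16*(-92) = 5 - 1472 = -1467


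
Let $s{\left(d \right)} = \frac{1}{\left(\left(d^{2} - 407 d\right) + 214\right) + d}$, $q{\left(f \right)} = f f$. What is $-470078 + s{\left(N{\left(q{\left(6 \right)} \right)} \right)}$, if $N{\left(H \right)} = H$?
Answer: $- \frac{6160842269}{13106} \approx -4.7008 \cdot 10^{5}$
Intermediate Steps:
$q{\left(f \right)} = f^{2}$
$s{\left(d \right)} = \frac{1}{214 + d^{2} - 406 d}$ ($s{\left(d \right)} = \frac{1}{\left(214 + d^{2} - 407 d\right) + d} = \frac{1}{214 + d^{2} - 406 d}$)
$-470078 + s{\left(N{\left(q{\left(6 \right)} \right)} \right)} = -470078 + \frac{1}{214 + \left(6^{2}\right)^{2} - 406 \cdot 6^{2}} = -470078 + \frac{1}{214 + 36^{2} - 14616} = -470078 + \frac{1}{214 + 1296 - 14616} = -470078 + \frac{1}{-13106} = -470078 - \frac{1}{13106} = - \frac{6160842269}{13106}$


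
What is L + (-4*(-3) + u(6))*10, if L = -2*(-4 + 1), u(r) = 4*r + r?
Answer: 426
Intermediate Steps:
u(r) = 5*r
L = 6 (L = -2*(-3) = 6)
L + (-4*(-3) + u(6))*10 = 6 + (-4*(-3) + 5*6)*10 = 6 + (12 + 30)*10 = 6 + 42*10 = 6 + 420 = 426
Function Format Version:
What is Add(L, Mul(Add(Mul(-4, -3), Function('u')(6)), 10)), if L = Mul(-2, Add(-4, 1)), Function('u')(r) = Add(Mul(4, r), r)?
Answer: 426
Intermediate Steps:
Function('u')(r) = Mul(5, r)
L = 6 (L = Mul(-2, -3) = 6)
Add(L, Mul(Add(Mul(-4, -3), Function('u')(6)), 10)) = Add(6, Mul(Add(Mul(-4, -3), Mul(5, 6)), 10)) = Add(6, Mul(Add(12, 30), 10)) = Add(6, Mul(42, 10)) = Add(6, 420) = 426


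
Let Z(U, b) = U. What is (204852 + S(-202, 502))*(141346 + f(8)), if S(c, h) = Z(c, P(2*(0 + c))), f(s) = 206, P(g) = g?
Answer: 28968616800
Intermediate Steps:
S(c, h) = c
(204852 + S(-202, 502))*(141346 + f(8)) = (204852 - 202)*(141346 + 206) = 204650*141552 = 28968616800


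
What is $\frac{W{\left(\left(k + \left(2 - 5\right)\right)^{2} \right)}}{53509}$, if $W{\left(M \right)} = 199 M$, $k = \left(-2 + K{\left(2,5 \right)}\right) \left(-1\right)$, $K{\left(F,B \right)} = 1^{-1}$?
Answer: $\frac{796}{53509} \approx 0.014876$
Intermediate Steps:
$K{\left(F,B \right)} = 1$
$k = 1$ ($k = \left(-2 + 1\right) \left(-1\right) = \left(-1\right) \left(-1\right) = 1$)
$\frac{W{\left(\left(k + \left(2 - 5\right)\right)^{2} \right)}}{53509} = \frac{199 \left(1 + \left(2 - 5\right)\right)^{2}}{53509} = 199 \left(1 + \left(2 - 5\right)\right)^{2} \cdot \frac{1}{53509} = 199 \left(1 - 3\right)^{2} \cdot \frac{1}{53509} = 199 \left(-2\right)^{2} \cdot \frac{1}{53509} = 199 \cdot 4 \cdot \frac{1}{53509} = 796 \cdot \frac{1}{53509} = \frac{796}{53509}$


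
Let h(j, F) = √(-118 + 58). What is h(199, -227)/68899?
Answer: 2*I*√15/68899 ≈ 0.00011242*I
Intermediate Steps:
h(j, F) = 2*I*√15 (h(j, F) = √(-60) = 2*I*√15)
h(199, -227)/68899 = (2*I*√15)/68899 = (2*I*√15)*(1/68899) = 2*I*√15/68899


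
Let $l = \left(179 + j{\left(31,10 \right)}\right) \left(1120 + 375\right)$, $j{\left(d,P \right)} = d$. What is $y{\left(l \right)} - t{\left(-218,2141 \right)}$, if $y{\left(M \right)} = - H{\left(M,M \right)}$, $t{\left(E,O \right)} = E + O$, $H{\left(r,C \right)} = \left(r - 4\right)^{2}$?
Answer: $-98562092839$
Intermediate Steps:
$H{\left(r,C \right)} = \left(-4 + r\right)^{2}$
$l = 313950$ ($l = \left(179 + 31\right) \left(1120 + 375\right) = 210 \cdot 1495 = 313950$)
$y{\left(M \right)} = - \left(-4 + M\right)^{2}$
$y{\left(l \right)} - t{\left(-218,2141 \right)} = - \left(-4 + 313950\right)^{2} - \left(-218 + 2141\right) = - 313946^{2} - 1923 = \left(-1\right) 98562090916 - 1923 = -98562090916 - 1923 = -98562092839$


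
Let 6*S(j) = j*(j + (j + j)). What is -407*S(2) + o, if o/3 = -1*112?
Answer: -1150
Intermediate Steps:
S(j) = j²/2 (S(j) = (j*(j + (j + j)))/6 = (j*(j + 2*j))/6 = (j*(3*j))/6 = (3*j²)/6 = j²/2)
o = -336 (o = 3*(-1*112) = 3*(-112) = -336)
-407*S(2) + o = -407*2²/2 - 336 = -407*4/2 - 336 = -407*2 - 336 = -814 - 336 = -1150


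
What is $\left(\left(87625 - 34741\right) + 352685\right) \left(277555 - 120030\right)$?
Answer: $63887256725$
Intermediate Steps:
$\left(\left(87625 - 34741\right) + 352685\right) \left(277555 - 120030\right) = \left(52884 + 352685\right) 157525 = 405569 \cdot 157525 = 63887256725$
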